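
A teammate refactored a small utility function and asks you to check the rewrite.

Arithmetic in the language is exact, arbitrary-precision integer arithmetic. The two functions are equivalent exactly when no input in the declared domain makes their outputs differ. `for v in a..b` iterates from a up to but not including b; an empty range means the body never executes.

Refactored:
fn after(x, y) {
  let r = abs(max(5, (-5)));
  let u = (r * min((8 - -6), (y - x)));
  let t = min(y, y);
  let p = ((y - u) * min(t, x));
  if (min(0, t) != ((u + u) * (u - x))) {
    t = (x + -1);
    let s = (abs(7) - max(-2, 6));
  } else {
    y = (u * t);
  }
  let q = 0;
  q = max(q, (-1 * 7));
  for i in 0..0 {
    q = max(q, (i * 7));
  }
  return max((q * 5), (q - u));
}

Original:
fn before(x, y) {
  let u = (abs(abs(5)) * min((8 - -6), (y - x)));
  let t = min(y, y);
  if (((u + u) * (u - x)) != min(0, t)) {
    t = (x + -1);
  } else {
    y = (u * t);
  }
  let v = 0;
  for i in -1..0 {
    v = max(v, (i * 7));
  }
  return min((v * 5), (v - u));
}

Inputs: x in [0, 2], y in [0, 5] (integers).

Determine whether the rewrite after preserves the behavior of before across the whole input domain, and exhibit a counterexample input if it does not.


Run the pair on x=0, y=1.
before: u=5, then t=1, then (((u + u) * (u - x)) != min(0, t)) is true, then t=-1, then v=0, then (i=-1), then v=0, then returns -5
after: r=5, then u=5, then t=1, then p=0, then (min(0, t) != ((u + u) * (u - x))) is true, then t=-1, then s=1, then q=0, then q=0, then the loop over i runs zero times, then returns 0
-5 vs 0 — the two versions disagree here.
verdict: not equivalent; witness: x=0, y=1


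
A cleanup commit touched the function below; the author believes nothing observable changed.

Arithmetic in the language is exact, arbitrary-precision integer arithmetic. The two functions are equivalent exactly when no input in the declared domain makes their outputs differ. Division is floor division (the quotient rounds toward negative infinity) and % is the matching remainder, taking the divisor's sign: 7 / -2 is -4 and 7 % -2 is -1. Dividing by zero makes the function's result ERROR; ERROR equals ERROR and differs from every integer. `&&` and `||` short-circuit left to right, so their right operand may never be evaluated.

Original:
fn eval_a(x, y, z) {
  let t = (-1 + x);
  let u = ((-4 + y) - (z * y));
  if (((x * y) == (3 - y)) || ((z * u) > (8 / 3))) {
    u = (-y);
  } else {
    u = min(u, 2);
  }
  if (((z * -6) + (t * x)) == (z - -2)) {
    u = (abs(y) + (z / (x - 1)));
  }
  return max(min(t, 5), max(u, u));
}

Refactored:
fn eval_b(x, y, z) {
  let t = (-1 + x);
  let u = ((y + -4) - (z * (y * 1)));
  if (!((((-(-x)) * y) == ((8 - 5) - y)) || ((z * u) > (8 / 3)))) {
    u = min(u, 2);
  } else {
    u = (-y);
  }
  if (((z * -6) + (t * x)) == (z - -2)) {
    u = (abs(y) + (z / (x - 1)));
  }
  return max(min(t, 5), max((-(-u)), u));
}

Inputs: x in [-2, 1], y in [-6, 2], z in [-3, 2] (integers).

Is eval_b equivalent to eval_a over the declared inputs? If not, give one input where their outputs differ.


The two versions differ — the changes include arithmetic usage differs, boolean connective usage differs, constant usage differs.
Spot check at x=-2, y=0, z=-2 — eval_a: t becomes -3; next u becomes -4; next (((x * y) == (3 - y)) || ((z * u) > (8 / 3))) evaluates to true; next u becomes 0; next (((z * -6) + (t * x)) == (z - -2)) evaluates to false; next final value 0. eval_b: t becomes -3; next u becomes -4; next (!((((-(-x)) * y) == ((8 - 5) - y)) || ((z * u) > (8 / 3)))) evaluates to false; next u becomes 0; next (((z * -6) + (t * x)) == (z - -2)) evaluates to false; next final value 0. Both give 0.
Sweeping the whole domain (216 inputs) finds no disagreement.
verdict: equivalent


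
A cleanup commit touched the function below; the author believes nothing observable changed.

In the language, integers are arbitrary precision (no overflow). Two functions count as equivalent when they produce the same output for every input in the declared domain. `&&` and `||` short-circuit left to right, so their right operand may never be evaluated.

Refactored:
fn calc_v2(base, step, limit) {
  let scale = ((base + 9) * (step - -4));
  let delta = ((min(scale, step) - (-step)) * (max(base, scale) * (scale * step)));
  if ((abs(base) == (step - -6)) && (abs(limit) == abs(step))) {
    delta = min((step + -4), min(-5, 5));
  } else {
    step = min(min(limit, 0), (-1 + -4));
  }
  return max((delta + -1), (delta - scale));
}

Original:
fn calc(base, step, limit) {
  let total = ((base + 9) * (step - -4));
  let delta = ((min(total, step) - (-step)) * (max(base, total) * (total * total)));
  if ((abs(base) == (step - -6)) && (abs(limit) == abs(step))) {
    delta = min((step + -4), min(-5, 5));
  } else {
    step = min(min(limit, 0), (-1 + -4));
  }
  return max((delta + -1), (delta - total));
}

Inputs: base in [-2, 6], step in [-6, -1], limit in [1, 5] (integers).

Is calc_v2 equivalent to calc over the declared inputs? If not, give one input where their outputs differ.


The rewrite breaks on base=-2, step=-6, limit=1, where the results are 7854 and 3374.
calc: total = -14; delta = 7840; ((abs(base) == (step - -6)) && (abs(limit) == abs(step))) -> false; step = -5; return 7854
calc_v2: scale = -14; delta = 3360; ((abs(base) == (step - -6)) && (abs(limit) == abs(step))) -> false; step = -5; return 3374
verdict: not equivalent; witness: base=-2, step=-6, limit=1


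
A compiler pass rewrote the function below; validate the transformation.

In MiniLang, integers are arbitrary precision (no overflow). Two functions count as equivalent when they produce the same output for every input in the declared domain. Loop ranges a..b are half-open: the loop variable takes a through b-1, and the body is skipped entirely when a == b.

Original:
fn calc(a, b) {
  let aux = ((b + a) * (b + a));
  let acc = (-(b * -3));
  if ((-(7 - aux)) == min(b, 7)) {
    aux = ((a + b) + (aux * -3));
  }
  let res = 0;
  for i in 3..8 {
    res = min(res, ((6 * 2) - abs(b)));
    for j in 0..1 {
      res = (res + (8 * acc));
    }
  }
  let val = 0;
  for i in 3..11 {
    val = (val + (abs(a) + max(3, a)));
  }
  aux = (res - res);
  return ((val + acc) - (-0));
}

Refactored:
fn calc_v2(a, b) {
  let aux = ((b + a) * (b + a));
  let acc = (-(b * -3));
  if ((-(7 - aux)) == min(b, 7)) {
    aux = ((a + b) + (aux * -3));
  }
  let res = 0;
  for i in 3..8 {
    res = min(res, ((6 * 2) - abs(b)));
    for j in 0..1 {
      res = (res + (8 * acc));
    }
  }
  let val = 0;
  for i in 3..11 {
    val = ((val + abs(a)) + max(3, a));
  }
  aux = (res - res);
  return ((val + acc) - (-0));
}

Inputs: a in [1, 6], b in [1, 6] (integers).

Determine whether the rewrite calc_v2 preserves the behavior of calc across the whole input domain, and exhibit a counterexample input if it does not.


The two are interchangeable: same computation, different form, and every declared input agrees.
Tracing a=3, b=5: calc: aux = 64; acc = 15; ((-(7 - aux)) == min(b, 7)) -> false; res = 0; [i=3]; res = 0; [j=0]; res = 120; [i=4]; res = 7; [j=0]; res = 127; [i=5]; res = 7; [j=0]; res = 127; [i=6]; res = 7; [j=0]; res = 127; [i=7]; res = 7; [j=0]; res = 127; val = 0; [i=3]; val = 6; [i=4]; val = 12; [i=5]; val = 18; [i=6]; val = 24; [i=7]; val = 30; [i=8]; val = 36; [i=9]; val = 42; [i=10]; val = 48; aux = 0; return 63 | calc_v2: aux = 64; acc = 15; ((-(7 - aux)) == min(b, 7)) -> false; res = 0; [i=3]; res = 0; [j=0]; res = 120; [i=4]; res = 7; [j=0]; res = 127; [i=5]; res = 7; [j=0]; res = 127; [i=6]; res = 7; [j=0]; res = 127; [i=7]; res = 7; [j=0]; res = 127; val = 0; [i=3]; val = 6; [i=4]; val = 12; [i=5]; val = 18; [i=6]; val = 24; [i=7]; val = 30; [i=8]; val = 36; [i=9]; val = 42; [i=10]; val = 48; aux = 0; return 63 — matching result 63.
Sweeping the whole domain (36 inputs) finds no disagreement.
verdict: equivalent


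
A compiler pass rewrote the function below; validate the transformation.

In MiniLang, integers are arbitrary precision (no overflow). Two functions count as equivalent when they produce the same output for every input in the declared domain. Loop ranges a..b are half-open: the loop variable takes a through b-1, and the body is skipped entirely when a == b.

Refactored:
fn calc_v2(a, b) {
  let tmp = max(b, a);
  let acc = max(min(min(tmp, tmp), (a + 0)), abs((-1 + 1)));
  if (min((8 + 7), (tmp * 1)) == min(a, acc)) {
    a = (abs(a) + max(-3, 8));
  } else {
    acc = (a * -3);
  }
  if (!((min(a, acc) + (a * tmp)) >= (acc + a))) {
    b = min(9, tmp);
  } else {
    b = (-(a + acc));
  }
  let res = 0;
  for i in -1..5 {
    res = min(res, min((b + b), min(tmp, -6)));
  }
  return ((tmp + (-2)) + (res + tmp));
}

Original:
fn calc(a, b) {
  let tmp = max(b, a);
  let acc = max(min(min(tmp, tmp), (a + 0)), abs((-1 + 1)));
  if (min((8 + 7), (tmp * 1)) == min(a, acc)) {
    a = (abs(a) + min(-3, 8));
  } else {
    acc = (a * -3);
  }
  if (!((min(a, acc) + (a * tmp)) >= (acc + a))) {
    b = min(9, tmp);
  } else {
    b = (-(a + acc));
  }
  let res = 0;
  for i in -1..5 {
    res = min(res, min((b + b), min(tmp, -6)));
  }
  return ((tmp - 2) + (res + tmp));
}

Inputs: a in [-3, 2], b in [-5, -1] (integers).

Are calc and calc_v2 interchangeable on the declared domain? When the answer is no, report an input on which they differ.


Consider the input a=1, b=-5.
calc: tmp := 1 | acc := 1 | (min((8 + 7), (tmp * 1)) == min(a, acc)): true | a := -2 | (!((min(a, acc) + (a * tmp)) >= (acc + a))): true | b := 1 | res := 0 | iter i=-1: | res := -6 | iter i=0: | res := -6 | iter i=1: | res := -6 | iter i=2: | res := -6 | iter i=3: | res := -6 | iter i=4: | res := -6 | result -6
calc_v2: tmp := 1 | acc := 1 | (min((8 + 7), (tmp * 1)) == min(a, acc)): true | a := 9 | (!((min(a, acc) + (a * tmp)) >= (acc + a))): false | b := -10 | res := 0 | iter i=-1: | res := -20 | iter i=0: | res := -20 | iter i=1: | res := -20 | iter i=2: | res := -20 | iter i=3: | res := -20 | iter i=4: | res := -20 | result -20
-6 vs -20 — the two versions disagree here.
verdict: not equivalent; witness: a=1, b=-5


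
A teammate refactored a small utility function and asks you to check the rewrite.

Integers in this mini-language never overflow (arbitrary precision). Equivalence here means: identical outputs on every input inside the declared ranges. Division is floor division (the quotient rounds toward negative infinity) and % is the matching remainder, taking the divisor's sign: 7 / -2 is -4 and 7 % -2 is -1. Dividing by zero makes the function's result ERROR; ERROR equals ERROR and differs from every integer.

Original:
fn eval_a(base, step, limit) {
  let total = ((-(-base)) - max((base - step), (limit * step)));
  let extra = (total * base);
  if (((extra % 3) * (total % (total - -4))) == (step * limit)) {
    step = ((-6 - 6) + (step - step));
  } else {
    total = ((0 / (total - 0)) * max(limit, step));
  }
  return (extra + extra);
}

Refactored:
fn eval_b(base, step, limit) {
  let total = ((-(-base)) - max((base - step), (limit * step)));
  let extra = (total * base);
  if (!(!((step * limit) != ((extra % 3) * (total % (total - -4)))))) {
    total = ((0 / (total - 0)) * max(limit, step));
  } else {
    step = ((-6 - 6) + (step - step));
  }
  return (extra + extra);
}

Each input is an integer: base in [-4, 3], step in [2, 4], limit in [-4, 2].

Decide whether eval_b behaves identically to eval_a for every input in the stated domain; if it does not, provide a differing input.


Behavior is preserved: although comparison usage differs; boolean connective usage differs, the outputs never diverge.
Spot check at base=-4, step=4, limit=-2 — eval_a: total = 4; extra = -16; (((extra % 3) * (total % (total - -4))) == (step * limit)) -> false; total = 0; return -32. eval_b: total = 4; extra = -16; (!(!((step * limit) != ((extra % 3) * (total % (total - -4)))))) -> true; total = 0; return -32. Both give -32.
Checked all 168 inputs in the declared domain: the outputs agree on every one.
verdict: equivalent


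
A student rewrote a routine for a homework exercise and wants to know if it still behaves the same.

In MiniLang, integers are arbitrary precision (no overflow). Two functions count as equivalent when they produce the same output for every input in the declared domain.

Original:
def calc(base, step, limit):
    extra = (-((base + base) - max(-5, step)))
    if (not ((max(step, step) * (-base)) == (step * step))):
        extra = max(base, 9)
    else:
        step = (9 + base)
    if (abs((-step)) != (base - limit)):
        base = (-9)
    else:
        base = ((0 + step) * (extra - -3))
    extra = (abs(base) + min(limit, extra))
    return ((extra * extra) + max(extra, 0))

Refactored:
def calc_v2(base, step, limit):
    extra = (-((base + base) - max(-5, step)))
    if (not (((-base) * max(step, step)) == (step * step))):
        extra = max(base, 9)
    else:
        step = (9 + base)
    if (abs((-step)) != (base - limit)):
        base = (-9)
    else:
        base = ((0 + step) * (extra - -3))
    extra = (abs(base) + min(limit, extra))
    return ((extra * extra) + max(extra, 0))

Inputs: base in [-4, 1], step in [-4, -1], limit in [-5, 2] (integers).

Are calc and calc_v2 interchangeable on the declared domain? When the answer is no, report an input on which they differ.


Side by side, the visible changes include: same computation, different form.
One worked example (base=0, step=-3, limit=-5) — calc: extra becomes -3; next (not ((max(step, step) * (-base)) == (step * step))) evaluates to true; next extra becomes 9; next (abs((-step)) != (base - limit)) evaluates to true; next base becomes -9; next extra becomes 4; next final value 20; calc_v2: extra becomes -3; next (not (((-base) * max(step, step)) == (step * step))) evaluates to true; next extra becomes 9; next (abs((-step)) != (base - limit)) evaluates to true; next base becomes -9; next extra becomes 4; next final value 20; agreement on 20.
An exhaustive pass over the 192 declared inputs shows identical outputs.
verdict: equivalent


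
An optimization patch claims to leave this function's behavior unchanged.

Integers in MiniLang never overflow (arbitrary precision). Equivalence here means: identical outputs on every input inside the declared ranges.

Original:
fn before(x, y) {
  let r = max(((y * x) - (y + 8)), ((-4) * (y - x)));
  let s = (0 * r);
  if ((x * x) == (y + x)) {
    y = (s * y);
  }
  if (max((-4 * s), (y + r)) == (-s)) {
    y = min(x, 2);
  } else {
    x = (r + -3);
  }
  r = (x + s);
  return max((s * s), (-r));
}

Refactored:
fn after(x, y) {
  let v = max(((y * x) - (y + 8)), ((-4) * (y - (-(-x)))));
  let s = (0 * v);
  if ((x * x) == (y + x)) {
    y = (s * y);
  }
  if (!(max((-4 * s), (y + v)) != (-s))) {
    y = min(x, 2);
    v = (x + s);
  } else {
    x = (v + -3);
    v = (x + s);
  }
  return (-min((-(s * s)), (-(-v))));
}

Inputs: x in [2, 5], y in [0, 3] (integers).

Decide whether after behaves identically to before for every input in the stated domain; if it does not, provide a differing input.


Behavior is preserved: although comparison usage differs; and statement counts differ; and arithmetic usage differs; and boolean connective usage differs; and local variable names differ; and min/max/abs usage differs, the outputs never diverge.
Tracing x=5, y=1: before: r = 16; s = 0; ((x * x) == (y + x)) -> false; (max((-4 * s), (y + r)) == (-s)) -> false; x = 13; r = 13; return 0 | after: v = 16; s = 0; ((x * x) == (y + x)) -> false; (!(max((-4 * s), (y + v)) != (-s))) -> false; x = 13; v = 13; return 0 — matching result 0.
Every one of the 16 inputs gives matching results.
verdict: equivalent


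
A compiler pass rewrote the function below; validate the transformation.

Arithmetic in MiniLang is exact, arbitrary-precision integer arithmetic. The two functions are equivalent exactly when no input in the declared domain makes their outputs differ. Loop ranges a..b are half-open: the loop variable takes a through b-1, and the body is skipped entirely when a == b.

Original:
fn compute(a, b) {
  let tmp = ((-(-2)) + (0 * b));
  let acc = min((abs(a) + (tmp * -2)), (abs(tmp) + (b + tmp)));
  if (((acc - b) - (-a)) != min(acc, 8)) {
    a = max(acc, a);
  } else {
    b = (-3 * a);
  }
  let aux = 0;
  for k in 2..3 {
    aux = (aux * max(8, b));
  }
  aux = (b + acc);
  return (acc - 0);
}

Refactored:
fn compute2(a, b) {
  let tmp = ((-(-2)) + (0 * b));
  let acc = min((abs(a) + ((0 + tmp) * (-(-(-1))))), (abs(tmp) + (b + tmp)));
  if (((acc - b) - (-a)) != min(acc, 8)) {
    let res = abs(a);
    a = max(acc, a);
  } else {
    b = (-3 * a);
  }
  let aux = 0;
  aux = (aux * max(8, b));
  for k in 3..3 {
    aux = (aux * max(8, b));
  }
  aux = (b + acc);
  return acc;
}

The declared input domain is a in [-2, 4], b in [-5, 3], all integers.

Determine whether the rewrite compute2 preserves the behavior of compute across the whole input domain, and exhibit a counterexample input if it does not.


There is a counterexample at a=-2, b=-5: -2 on one side, -1 on the other.
compute: tmp := 2 | acc := -2 | (((acc - b) - (-a)) != min(acc, 8)): true | a := -2 | aux := 0 | iter k=2: | aux := 0 | aux := -7 | result -2
compute2: tmp := 2 | acc := -1 | (((acc - b) - (-a)) != min(acc, 8)): true | res := 2 | a := -1 | aux := 0 | aux := 0 | loop over k: empty range | aux := -6 | result -1
verdict: not equivalent; witness: a=-2, b=-5


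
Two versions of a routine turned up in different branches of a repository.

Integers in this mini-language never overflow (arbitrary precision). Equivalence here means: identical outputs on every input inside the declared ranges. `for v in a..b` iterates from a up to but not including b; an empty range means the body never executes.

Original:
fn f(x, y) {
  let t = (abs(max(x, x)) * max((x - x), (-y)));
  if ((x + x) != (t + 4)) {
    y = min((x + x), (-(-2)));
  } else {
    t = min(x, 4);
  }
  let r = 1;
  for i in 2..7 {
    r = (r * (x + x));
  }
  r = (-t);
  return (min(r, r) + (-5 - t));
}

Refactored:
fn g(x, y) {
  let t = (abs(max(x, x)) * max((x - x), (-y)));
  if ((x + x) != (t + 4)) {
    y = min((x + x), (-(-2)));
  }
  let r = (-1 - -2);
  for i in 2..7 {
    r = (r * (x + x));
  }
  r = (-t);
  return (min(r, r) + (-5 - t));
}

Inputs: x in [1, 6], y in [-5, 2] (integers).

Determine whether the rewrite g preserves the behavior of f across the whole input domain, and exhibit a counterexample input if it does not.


Not equivalent: x=2, y=0 separates them (-9 vs -5).
f: t := 0 | ((x + x) != (t + 4)): false | t := 2 | r := 1 | iter i=2: | r := 4 | iter i=3: | r := 16 | iter i=4: | r := 64 | iter i=5: | r := 256 | iter i=6: | r := 1024 | r := -2 | result -9
g: t := 0 | ((x + x) != (t + 4)): false | r := 1 | iter i=2: | r := 4 | iter i=3: | r := 16 | iter i=4: | r := 64 | iter i=5: | r := 256 | iter i=6: | r := 1024 | r := 0 | result -5
verdict: not equivalent; witness: x=2, y=0


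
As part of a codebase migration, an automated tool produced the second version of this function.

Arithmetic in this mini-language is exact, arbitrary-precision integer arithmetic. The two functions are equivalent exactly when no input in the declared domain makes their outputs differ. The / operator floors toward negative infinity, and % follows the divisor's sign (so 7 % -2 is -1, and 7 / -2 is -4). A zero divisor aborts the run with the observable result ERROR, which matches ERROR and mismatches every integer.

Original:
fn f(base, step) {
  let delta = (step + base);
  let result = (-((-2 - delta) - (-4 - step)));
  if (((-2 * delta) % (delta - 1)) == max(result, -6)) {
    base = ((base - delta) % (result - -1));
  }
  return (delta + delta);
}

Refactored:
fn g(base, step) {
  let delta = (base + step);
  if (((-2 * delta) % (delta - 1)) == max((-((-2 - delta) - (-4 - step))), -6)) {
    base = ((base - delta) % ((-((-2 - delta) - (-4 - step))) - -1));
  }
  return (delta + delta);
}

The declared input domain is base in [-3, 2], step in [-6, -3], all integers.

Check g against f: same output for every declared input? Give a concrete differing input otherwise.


Changes here: statement counts differ, and arithmetic usage differs, and local variable names differ, and constant usage differs; the full 24-point sweep finds no disagreement.
verdict: equivalent


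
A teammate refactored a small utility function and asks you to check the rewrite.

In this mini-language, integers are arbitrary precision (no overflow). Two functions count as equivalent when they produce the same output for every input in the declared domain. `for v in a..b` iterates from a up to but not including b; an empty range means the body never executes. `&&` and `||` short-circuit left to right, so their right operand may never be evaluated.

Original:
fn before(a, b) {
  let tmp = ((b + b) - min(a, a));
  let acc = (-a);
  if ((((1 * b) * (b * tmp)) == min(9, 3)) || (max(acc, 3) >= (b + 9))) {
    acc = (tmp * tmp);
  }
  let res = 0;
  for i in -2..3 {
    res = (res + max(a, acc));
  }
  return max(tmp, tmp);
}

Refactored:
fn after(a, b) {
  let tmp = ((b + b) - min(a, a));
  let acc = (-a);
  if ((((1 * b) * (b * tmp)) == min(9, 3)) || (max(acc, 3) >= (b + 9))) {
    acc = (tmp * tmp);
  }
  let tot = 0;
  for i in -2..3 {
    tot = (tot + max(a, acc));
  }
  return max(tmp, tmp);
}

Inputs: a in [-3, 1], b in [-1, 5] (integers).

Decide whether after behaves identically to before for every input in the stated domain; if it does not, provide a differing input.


Comparing the listings, the differences include: local variable names differ.
As a probe, take a=-3, b=5: before runs tmp := 13 | acc := 3 | ((((1 * b) * (b * tmp)) == min(9, 3)) || (max(acc, 3) >= (b + 9))): false | res := 0 | iter i=-2: | res := 3 | iter i=-1: | res := 6 | iter i=0: | res := 9 | iter i=1: | res := 12 | iter i=2: | res := 15 | result 13; after runs tmp := 13 | acc := 3 | ((((1 * b) * (b * tmp)) == min(9, 3)) || (max(acc, 3) >= (b + 9))): false | tot := 0 | iter i=-2: | tot := 3 | iter i=-1: | tot := 6 | iter i=0: | tot := 9 | iter i=1: | tot := 12 | iter i=2: | tot := 15 | result 13; both end at 13.
Across all 35 domain points the two functions coincide.
verdict: equivalent


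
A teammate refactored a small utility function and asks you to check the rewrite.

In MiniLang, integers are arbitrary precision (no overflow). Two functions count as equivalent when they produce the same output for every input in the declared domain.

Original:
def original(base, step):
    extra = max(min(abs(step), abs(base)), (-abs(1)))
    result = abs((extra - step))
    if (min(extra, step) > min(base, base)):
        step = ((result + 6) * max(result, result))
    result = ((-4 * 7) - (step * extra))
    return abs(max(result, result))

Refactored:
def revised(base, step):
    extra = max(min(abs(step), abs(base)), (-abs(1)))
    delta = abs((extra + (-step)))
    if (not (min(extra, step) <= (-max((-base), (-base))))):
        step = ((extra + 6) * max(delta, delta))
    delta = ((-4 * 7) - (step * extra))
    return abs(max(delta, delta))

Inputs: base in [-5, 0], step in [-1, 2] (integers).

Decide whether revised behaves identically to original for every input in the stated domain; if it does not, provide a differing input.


These are not equivalent — on base=-5, step=-1 the outputs split (44 vs 42).
original: extra=1, then result=2, then (min(extra, step) > min(base, base)) is true, then step=16, then result=-44, then returns 44
revised: extra=1, then delta=2, then (not (min(extra, step) <= (-max((-base), (-base))))) is true, then step=14, then delta=-42, then returns 42
verdict: not equivalent; witness: base=-5, step=-1


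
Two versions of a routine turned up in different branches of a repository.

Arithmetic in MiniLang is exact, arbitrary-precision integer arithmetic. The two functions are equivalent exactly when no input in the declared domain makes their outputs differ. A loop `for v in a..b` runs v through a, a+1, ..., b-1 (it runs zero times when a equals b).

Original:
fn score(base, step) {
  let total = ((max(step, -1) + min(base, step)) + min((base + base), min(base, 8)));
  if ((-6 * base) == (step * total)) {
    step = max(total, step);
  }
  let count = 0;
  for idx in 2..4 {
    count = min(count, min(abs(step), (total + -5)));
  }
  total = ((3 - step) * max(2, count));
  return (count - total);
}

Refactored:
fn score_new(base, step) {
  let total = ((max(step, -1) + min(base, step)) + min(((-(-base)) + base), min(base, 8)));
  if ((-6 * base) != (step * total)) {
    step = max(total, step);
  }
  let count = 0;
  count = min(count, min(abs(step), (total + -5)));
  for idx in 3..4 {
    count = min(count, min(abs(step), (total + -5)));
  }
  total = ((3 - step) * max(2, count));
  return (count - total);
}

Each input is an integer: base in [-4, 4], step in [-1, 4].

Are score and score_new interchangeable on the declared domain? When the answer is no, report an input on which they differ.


These are not equivalent — on base=1, step=0 the outputs split (-10 vs -8).
score: total = 1; ((-6 * base) == (step * total)) -> false; count = 0; [idx=2]; count = -4; [idx=3]; count = -4; total = 6; return -10
score_new: total = 1; ((-6 * base) != (step * total)) -> true; step = 1; count = 0; count = -4; [idx=3]; count = -4; total = 4; return -8
verdict: not equivalent; witness: base=1, step=0


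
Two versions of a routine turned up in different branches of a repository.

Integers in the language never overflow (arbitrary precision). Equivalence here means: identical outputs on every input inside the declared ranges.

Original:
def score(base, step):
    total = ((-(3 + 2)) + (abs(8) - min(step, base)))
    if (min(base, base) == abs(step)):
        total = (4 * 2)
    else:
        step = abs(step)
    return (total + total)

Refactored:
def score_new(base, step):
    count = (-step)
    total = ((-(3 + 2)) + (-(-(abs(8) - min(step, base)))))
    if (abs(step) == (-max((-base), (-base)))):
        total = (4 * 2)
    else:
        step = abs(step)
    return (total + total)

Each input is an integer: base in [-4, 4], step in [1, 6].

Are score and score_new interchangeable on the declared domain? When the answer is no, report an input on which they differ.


The two are interchangeable: min/max/abs usage differs, local variable names differ, statement counts differ, and every declared input agrees.
As a probe, take base=1, step=6: score runs total becomes 2; next (min(base, base) == abs(step)) evaluates to false; next step becomes 6; next final value 4; score_new runs count becomes -6; next total becomes 2; next (abs(step) == (-max((-base), (-base)))) evaluates to false; next step becomes 6; next final value 4; both end at 4.
Checked all 54 inputs in the declared domain: the outputs agree on every one.
verdict: equivalent


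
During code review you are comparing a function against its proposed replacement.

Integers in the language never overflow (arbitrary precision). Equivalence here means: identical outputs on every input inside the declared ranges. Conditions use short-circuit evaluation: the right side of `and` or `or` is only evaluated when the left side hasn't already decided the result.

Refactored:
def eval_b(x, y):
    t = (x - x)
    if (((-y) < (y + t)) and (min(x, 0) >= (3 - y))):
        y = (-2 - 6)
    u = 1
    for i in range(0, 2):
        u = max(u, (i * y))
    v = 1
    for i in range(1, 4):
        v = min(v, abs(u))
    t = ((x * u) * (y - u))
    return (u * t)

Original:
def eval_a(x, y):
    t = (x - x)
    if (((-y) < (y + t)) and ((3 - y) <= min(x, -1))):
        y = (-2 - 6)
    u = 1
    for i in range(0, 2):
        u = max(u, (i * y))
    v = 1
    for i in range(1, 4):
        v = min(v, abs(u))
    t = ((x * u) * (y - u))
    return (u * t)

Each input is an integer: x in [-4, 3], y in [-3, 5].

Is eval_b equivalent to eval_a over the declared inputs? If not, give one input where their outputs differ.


Take x=1, y=3.
eval_a: t = 0; (((-y) < (y + t)) and ((3 - y) <= min(x, -1))) -> false; u = 1; [i=0]; u = 1; [i=1]; u = 3; v = 1; [i=1]; v = 1; [i=2]; v = 1; [i=3]; v = 1; t = 0; return 0
eval_b: t = 0; (((-y) < (y + t)) and (min(x, 0) >= (3 - y))) -> true; y = -8; u = 1; [i=0]; u = 1; [i=1]; u = 1; v = 1; [i=1]; v = 1; [i=2]; v = 1; [i=3]; v = 1; t = -9; return -9
0 and -9 differ, so these are not the same function on this domain.
verdict: not equivalent; witness: x=1, y=3


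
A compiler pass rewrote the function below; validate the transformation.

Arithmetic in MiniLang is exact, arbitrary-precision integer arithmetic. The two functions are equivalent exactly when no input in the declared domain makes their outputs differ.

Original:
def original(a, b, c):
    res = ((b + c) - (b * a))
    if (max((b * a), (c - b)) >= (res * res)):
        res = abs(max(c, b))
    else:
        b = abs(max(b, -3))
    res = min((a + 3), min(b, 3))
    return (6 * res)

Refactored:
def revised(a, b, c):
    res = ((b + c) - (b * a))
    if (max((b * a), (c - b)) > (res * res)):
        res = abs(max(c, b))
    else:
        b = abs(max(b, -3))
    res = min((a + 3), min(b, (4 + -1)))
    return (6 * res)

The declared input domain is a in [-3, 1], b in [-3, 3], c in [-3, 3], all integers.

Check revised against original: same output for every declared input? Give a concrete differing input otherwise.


Consider the input a=-1, b=-2, c=2.
original: res=-2, then (max((b * a), (c - b)) >= (res * res)) is true, then res=2, then res=-2, then returns -12
revised: res=-2, then (max((b * a), (c - b)) > (res * res)) is false, then b=2, then res=2, then returns 12
-12 against 12: the behavior changed.
verdict: not equivalent; witness: a=-1, b=-2, c=2


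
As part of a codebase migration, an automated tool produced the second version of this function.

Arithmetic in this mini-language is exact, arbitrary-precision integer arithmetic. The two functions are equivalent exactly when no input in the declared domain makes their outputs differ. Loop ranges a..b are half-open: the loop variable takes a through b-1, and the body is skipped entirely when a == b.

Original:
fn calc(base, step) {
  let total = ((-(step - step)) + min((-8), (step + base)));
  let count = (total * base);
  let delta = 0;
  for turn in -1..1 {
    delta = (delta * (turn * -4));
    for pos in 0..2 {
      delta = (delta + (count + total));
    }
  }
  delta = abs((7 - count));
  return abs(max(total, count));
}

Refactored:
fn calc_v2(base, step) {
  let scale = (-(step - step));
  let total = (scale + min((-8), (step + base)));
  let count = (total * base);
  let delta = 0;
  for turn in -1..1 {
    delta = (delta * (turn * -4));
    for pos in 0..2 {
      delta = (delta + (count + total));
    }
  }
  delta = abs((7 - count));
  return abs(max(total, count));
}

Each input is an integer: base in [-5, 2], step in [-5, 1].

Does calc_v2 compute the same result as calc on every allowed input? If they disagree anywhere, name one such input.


Changes here: statement counts differ, plus local variable names differ; the full 56-point sweep finds no disagreement.
verdict: equivalent


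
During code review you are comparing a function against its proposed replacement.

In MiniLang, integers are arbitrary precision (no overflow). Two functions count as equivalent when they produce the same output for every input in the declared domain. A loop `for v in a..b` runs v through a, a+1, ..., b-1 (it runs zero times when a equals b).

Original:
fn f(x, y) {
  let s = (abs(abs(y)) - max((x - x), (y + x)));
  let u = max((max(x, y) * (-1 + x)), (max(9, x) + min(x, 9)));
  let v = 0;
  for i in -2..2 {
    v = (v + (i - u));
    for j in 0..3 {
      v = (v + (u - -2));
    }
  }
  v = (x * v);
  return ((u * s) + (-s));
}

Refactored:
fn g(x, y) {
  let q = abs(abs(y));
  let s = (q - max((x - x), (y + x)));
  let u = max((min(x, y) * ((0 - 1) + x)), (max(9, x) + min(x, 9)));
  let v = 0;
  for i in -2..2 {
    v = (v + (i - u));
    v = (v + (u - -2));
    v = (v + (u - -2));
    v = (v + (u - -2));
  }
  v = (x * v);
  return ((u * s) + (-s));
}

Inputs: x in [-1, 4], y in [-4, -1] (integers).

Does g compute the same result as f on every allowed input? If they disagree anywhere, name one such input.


Although `max(x, y)` became `min(x, y)`, no input in the stated domain can expose it; all 24 inputs agree.
verdict: equivalent


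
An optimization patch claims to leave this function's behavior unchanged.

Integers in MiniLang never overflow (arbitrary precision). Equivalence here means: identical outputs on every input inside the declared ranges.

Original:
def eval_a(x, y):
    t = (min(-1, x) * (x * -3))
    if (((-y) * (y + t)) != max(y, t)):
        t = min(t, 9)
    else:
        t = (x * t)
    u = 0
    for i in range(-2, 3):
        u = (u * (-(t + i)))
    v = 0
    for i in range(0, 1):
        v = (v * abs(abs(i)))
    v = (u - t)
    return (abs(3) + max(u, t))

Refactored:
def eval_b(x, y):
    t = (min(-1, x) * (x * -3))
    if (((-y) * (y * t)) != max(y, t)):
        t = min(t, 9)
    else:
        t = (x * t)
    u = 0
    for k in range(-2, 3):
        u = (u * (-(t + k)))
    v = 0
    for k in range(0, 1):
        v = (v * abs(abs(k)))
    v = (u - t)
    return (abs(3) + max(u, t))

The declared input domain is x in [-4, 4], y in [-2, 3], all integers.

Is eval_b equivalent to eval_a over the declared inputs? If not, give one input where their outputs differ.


Evaluate both at x=-1, y=2.
eval_a: t becomes -3; next (((-y) * (y + t)) != max(y, t)) evaluates to false; next t becomes 3; next u becomes 0; next at i=-2:; next u becomes 0; next at i=-1:; next u becomes 0; next at i=0:; next u becomes 0; next at i=1:; next u becomes 0; next at i=2:; next u becomes 0; next v becomes 0; next at i=0:; next v becomes 0; next v becomes -3; next final value 6
eval_b: t becomes -3; next (((-y) * (y * t)) != max(y, t)) evaluates to true; next t becomes -3; next u becomes 0; next at k=-2:; next u becomes 0; next at k=-1:; next u becomes 0; next at k=0:; next u becomes 0; next at k=1:; next u becomes 0; next at k=2:; next u becomes 0; next v becomes 0; next at k=0:; next v becomes 0; next v becomes 3; next final value 3
6 and 3 differ, so these are not the same function on this domain.
verdict: not equivalent; witness: x=-1, y=2


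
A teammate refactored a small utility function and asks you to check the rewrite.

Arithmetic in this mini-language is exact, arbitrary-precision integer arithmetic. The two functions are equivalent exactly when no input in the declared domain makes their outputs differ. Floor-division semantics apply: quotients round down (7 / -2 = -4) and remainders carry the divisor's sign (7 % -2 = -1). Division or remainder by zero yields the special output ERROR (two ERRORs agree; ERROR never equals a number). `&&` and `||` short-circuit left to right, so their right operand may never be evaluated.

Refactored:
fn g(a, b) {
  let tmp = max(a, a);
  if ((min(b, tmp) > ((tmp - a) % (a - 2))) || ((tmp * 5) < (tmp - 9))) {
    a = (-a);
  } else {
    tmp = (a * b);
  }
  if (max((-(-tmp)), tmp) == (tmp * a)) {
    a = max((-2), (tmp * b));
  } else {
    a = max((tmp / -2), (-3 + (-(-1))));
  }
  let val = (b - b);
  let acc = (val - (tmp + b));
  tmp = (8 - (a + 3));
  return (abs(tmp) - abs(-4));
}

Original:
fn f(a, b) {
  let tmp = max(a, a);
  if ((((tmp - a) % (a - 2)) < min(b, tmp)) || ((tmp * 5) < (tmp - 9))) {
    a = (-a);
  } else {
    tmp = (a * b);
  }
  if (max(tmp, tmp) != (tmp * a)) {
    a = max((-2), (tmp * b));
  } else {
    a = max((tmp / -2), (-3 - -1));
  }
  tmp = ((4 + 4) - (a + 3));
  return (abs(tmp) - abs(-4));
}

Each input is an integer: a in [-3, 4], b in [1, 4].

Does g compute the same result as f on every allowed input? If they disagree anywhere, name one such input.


Evaluate both at a=-3, b=1.
f: tmp := -3 | ((((tmp - a) % (a - 2)) < min(b, tmp)) || ((tmp * 5) < (tmp - 9))): true | a := 3 | (max(tmp, tmp) != (tmp * a)): true | a := -2 | tmp := 7 | result 3
g: tmp := -3 | ((min(b, tmp) > ((tmp - a) % (a - 2))) || ((tmp * 5) < (tmp - 9))): true | a := 3 | (max((-(-tmp)), tmp) == (tmp * a)): false | a := 1 | val := 0 | acc := 2 | tmp := 4 | result 0
3 against 0: the behavior changed.
verdict: not equivalent; witness: a=-3, b=1


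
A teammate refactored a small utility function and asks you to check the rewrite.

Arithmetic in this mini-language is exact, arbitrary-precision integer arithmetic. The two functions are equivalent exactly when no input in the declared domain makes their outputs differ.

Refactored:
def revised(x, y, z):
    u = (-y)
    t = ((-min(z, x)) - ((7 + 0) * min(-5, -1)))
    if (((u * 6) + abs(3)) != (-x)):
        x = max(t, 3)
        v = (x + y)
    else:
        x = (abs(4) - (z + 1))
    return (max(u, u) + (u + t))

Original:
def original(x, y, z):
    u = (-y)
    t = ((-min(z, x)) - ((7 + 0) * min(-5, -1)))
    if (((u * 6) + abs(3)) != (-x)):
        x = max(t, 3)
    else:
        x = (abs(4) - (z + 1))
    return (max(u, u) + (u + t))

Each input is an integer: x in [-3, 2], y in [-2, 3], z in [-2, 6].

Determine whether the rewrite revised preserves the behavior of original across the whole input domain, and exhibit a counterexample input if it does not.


Reading the diff, among the changes: local variable names differ; and arithmetic usage differs; and statement counts differ.
Tracing x=0, y=1, z=4: original: u := -1 | t := 35 | (((u * 6) + abs(3)) != (-x)): true | x := 35 | result 33 | revised: u := -1 | t := 35 | (((u * 6) + abs(3)) != (-x)): true | x := 35 | v := 36 | result 33 — matching result 33.
Checked all 324 inputs in the declared domain: the outputs agree on every one.
verdict: equivalent


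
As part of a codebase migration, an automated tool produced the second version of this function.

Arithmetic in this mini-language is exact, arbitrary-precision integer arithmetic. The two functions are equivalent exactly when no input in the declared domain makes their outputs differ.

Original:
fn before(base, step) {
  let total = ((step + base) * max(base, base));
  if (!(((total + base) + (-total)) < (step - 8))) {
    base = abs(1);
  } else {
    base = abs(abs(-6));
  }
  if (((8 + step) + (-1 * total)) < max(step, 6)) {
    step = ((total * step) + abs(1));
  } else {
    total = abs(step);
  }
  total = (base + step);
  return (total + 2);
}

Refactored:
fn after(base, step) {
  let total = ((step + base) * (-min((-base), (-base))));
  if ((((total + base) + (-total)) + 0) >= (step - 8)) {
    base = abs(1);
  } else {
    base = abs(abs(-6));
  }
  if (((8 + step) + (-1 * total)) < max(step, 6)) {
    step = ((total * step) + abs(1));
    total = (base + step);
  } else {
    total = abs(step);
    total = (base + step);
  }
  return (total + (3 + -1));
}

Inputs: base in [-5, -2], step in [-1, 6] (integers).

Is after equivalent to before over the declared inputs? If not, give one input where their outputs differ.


This is a faithful refactor — constant usage differs, plus boolean connective usage differs, plus statement counts differ, plus arithmetic usage differs, plus min/max/abs usage differs, plus comparison usage differs, but the computed results match everywhere.
As a probe, take base=-3, step=0: before runs total becomes 9; next (!(((total + base) + (-total)) < (step - 8))) evaluates to true; next base becomes 1; next (((8 + step) + (-1 * total)) < max(step, 6)) evaluates to true; next step becomes 1; next total becomes 2; next final value 4; after runs total becomes 9; next ((((total + base) + (-total)) + 0) >= (step - 8)) evaluates to true; next base becomes 1; next (((8 + step) + (-1 * total)) < max(step, 6)) evaluates to true; next step becomes 1; next total becomes 2; next final value 4; both end at 4.
An exhaustive pass over the 32 declared inputs shows identical outputs.
verdict: equivalent


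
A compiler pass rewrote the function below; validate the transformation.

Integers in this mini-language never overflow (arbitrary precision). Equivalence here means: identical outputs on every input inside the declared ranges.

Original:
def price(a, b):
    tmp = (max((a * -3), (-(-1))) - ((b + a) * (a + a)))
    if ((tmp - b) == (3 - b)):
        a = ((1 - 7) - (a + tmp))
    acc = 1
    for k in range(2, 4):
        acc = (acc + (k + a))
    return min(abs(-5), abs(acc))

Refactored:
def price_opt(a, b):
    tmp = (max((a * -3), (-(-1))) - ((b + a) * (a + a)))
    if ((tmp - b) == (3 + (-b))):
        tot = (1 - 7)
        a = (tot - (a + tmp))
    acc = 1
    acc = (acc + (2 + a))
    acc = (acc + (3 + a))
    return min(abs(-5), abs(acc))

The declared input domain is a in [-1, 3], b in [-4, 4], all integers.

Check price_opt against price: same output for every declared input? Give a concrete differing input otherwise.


The two versions differ — the changes include statement counts differ, plus loop structure differs, plus arithmetic usage differs, plus local variable names differ, plus constant usage differs.
As a probe, take a=2, b=-4: price runs tmp becomes 9; next ((tmp - b) == (3 - b)) evaluates to false; next acc becomes 1; next at k=2:; next acc becomes 5; next at k=3:; next acc becomes 10; next final value 5; price_opt runs tmp becomes 9; next ((tmp - b) == (3 + (-b))) evaluates to false; next acc becomes 1; next acc becomes 5; next acc becomes 10; next final value 5; both end at 5.
An exhaustive pass over the 45 declared inputs shows identical outputs.
verdict: equivalent
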